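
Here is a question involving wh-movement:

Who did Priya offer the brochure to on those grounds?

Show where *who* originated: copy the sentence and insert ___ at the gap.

Underlying clause: Priya did offer the brochure to who on those grounds.
'who' functions as the object of the preposition 'to' (recipient of 'offer'). The gap is right after 'to'.

Who did Priya offer the brochure to ___ on those grounds?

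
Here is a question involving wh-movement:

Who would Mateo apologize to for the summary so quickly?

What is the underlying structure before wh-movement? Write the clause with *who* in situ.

'who' functions as the object of the preposition 'to'. Wh-movement fronts it, leaving a gap right after 'to':
Who would Mateo apologize to ___ for the summary so quickly?

Mateo would apologize to who for the summary so quickly.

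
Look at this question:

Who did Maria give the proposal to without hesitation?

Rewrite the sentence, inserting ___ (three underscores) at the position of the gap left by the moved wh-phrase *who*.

Underlying clause: Maria did give the proposal to who without hesitation.
The filler 'who' is interpreted as the object of the preposition 'to' (recipient of 'give'). The gap is right after 'to'.

Who did Maria give the proposal to ___ without hesitation?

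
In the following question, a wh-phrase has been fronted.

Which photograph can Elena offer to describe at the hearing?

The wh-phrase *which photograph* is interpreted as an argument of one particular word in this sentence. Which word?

describe

In situ: Elena can offer to describe which photograph at the hearing.
The filler 'which photograph' is interpreted as the direct object of 'describe'. It moves to the left edge, and the trace sits right after 'describe':
Which photograph can Elena offer to describe ___ at the hearing?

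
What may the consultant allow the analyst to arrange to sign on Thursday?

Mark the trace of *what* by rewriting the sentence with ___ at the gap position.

What may the consultant allow the analyst to arrange to sign ___ on Thursday?

Before movement: The consultant may allow the analyst to arrange to sign what on Thursday.
The filler 'what' is interpreted as the direct object of 'sign'. The gap is right after 'sign'.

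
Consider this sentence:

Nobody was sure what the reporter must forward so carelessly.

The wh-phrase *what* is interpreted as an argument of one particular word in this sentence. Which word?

forward

Underlying clause: The reporter must forward what so carelessly.
The filler 'what' is interpreted as the direct object of 'forward'. Wh-movement fronts it, leaving a gap right after 'forward':
Nobody was sure what the reporter must forward ___ so carelessly.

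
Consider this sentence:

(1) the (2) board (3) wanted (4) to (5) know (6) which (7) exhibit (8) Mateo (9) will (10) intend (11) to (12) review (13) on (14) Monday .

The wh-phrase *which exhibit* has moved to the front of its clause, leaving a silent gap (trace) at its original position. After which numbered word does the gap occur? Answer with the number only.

12

In situ: Mateo will intend to review which exhibit on Monday.
'which exhibit' functions as the direct object of 'review'. Wh-movement fronts it, leaving a gap right after 'review':
The board wanted to know which exhibit Mateo will intend to review ___ on Monday.
'review' is word 12.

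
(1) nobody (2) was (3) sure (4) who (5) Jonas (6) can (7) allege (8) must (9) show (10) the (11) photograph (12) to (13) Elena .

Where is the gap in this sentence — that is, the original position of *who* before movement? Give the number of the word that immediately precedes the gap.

Pre-movement form: Jonas can allege who must show the photograph to Elena.
'who' is the subject of the clause embedded under 'allege'. Wh-movement fronts it, leaving a gap right after 'allege':
Nobody was sure who Jonas can allege ___ must show the photograph to Elena.
'allege' is word 7.

7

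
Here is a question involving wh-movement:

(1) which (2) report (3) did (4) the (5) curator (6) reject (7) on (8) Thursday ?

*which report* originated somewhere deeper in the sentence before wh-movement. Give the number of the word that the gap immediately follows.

6

Pre-movement form: The curator did reject which report on Thursday.
'which report' functions as the direct object of 'reject'. It moves to the left edge, and the trace sits right after 'reject':
Which report did the curator reject ___ on Thursday?
'reject' is word 6.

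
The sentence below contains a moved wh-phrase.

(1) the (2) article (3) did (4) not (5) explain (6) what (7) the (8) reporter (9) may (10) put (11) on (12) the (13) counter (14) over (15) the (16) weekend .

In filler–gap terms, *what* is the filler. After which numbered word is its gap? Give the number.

Before movement: The reporter may put what on the counter over the weekend.
'what' is the direct object of 'put'. Fronting leaves a gap immediately after 'put':
The article did not explain what the reporter may put ___ on the counter over the weekend.
'put' is word 10.

10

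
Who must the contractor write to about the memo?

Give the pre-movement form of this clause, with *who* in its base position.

The contractor must write to who about the memo.

'who' is the object of the preposition 'to'. Fronting leaves a gap immediately after 'to':
Who must the contractor write to ___ about the memo?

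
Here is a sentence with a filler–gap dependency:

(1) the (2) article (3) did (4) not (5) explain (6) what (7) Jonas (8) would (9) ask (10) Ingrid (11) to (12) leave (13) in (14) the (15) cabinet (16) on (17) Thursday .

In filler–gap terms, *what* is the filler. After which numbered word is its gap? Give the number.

12

Underlying clause: Jonas would ask Ingrid to leave what in the cabinet on Thursday.
The filler 'what' is interpreted as the direct object of 'leave'. Wh-movement fronts it, leaving a gap right after 'leave':
The article did not explain what Jonas would ask Ingrid to leave ___ in the cabinet on Thursday.
'leave' is word 12.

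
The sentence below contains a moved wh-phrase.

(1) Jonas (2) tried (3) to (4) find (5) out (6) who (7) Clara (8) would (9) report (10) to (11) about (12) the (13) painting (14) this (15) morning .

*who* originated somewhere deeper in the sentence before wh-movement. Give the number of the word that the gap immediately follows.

10

Underlying clause: Clara would report to who about the painting this morning.
'who' functions as the object of the preposition 'to'. Wh-movement fronts it, leaving a gap right after 'to':
Jonas tried to find out who Clara would report to ___ about the painting this morning.
'to' is word 10.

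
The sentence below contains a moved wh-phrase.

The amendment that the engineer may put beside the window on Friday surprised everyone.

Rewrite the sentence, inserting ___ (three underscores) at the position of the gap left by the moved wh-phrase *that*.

The amendment that the engineer may put ___ beside the window on Friday surprised everyone.

'that' is the direct object of 'put'. The gap is right after 'put'.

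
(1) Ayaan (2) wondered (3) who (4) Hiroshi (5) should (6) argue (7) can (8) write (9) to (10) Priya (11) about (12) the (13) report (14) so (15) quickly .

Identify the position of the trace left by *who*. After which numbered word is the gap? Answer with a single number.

6

Pre-movement form: Hiroshi should argue who can write to Priya about the report so quickly.
'who' is the subject of the clause embedded under 'argue'. It moves to the left edge, and the trace sits right after 'argue':
Ayaan wondered who Hiroshi should argue ___ can write to Priya about the report so quickly.
'argue' is word 6.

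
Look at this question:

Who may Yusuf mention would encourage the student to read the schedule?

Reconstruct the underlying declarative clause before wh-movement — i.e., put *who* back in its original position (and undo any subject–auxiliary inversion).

'who' is the subject of the clause embedded under 'mention'. Wh-movement fronts it, leaving a gap right after 'mention':
Who may Yusuf mention ___ would encourage the student to read the schedule?

Yusuf may mention who would encourage the student to read the schedule.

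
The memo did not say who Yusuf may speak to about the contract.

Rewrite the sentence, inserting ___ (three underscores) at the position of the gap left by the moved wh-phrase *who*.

Pre-movement form: Yusuf may speak to who about the contract.
'who' functions as the object of the preposition 'to'. The gap is right after 'to'.

The memo did not say who Yusuf may speak to ___ about the contract.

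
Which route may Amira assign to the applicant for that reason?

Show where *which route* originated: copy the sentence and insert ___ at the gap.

Before movement: Amira may assign which route to the applicant for that reason.
'which route' is the direct object of 'assign'. The gap is right after 'assign'.

Which route may Amira assign ___ to the applicant for that reason?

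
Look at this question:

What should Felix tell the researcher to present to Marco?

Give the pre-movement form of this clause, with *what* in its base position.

Felix should tell the researcher to present what to Marco.

'what' functions as the direct object of 'present'. It moves to the left edge, and the trace sits right after 'present':
What should Felix tell the researcher to present ___ to Marco?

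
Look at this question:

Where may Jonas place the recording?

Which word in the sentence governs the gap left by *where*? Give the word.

place

Underlying clause: Jonas may place the recording where.
'where' is the locative complement of 'place'. It moves to the left edge, and the trace sits right after 'recording':
Where may Jonas place the recording ___?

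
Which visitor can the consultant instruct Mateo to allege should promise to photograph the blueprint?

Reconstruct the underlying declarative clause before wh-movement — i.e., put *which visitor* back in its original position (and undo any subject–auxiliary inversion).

'which visitor' is the subject of the clause embedded under 'allege'. It moves to the left edge, and the trace sits right after 'allege':
Which visitor can the consultant instruct Mateo to allege ___ should promise to photograph the blueprint?

The consultant can instruct Mateo to allege which visitor should promise to photograph the blueprint.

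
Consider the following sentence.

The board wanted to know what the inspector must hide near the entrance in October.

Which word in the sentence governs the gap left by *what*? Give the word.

Pre-movement form: The inspector must hide what near the entrance in October.
'what' functions as the direct object of 'hide'. It moves to the left edge, and the trace sits right after 'hide':
The board wanted to know what the inspector must hide ___ near the entrance in October.

hide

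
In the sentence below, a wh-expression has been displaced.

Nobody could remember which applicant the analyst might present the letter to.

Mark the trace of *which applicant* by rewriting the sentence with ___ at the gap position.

Underlying clause: The analyst might present the letter to which applicant.
'which applicant' is the object of the preposition 'to' (recipient of 'present'). The gap is right after 'to'.

Nobody could remember which applicant the analyst might present the letter to ___.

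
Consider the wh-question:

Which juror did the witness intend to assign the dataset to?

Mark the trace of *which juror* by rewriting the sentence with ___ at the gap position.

Which juror did the witness intend to assign the dataset to ___?

Before movement: The witness did intend to assign the dataset to which juror.
'which juror' is the object of the preposition 'to' (recipient of 'assign'). The gap is right after 'to'.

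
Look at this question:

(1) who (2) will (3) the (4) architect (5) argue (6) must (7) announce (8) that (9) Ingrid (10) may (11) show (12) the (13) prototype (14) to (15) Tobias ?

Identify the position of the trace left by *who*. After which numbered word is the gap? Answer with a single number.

5

Pre-movement form: The architect will argue who must announce that Ingrid may show the prototype to Tobias.
'who' functions as the subject of the clause embedded under 'argue'. Wh-movement fronts it, leaving a gap right after 'argue':
Who will the architect argue ___ must announce that Ingrid may show the prototype to Tobias?
'argue' is word 5.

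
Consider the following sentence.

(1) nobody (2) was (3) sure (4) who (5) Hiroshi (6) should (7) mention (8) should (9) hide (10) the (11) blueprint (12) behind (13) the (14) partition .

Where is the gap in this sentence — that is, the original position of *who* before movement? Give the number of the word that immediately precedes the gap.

7

Underlying clause: Hiroshi should mention who should hide the blueprint behind the partition.
'who' functions as the subject of the clause embedded under 'mention'. Wh-movement fronts it, leaving a gap right after 'mention':
Nobody was sure who Hiroshi should mention ___ should hide the blueprint behind the partition.
'mention' is word 7.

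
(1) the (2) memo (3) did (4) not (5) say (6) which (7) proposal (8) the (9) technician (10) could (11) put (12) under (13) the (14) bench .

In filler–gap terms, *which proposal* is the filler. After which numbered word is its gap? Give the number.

Underlying clause: The technician could put which proposal under the bench.
'which proposal' is the direct object of 'put'. It moves to the left edge, and the trace sits right after 'put':
The memo did not say which proposal the technician could put ___ under the bench.
'put' is word 11.

11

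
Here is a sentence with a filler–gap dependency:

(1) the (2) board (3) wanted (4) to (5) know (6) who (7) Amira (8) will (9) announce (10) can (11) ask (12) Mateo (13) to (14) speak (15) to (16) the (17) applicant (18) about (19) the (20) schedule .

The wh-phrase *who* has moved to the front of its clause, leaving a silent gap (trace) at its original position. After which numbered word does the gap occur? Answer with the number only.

9

Before movement: Amira will announce who can ask Mateo to speak to the applicant about the schedule.
'who' functions as the subject of the clause embedded under 'announce'. Fronting leaves a gap immediately after 'announce':
The board wanted to know who Amira will announce ___ can ask Mateo to speak to the applicant about the schedule.
'announce' is word 9.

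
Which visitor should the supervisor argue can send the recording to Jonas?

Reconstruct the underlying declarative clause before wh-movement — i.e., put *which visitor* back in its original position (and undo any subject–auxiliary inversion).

The filler 'which visitor' is interpreted as the subject of the clause embedded under 'argue'. Fronting leaves a gap immediately after 'argue':
Which visitor should the supervisor argue ___ can send the recording to Jonas?

The supervisor should argue which visitor can send the recording to Jonas.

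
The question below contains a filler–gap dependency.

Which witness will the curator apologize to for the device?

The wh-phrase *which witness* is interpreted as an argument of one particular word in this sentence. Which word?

In situ: The curator will apologize to which witness for the device.
'which witness' functions as the object of the preposition 'to'. Fronting leaves a gap immediately after 'to':
Which witness will the curator apologize to ___ for the device?

to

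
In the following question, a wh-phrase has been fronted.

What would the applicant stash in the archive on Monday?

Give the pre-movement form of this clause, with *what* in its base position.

'what' is the direct object of 'stash'. It moves to the left edge, and the trace sits right after 'stash':
What would the applicant stash ___ in the archive on Monday?

The applicant would stash what in the archive on Monday.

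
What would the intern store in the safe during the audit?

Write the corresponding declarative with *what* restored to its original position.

'what' is the direct object of 'store'. It moves to the left edge, and the trace sits right after 'store':
What would the intern store ___ in the safe during the audit?

The intern would store what in the safe during the audit.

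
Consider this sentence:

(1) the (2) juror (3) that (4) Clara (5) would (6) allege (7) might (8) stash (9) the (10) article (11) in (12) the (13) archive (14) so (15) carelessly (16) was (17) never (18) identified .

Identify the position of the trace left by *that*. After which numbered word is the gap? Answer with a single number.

'that' is the subject of the clause embedded under 'allege'. It moves to the left edge, and the trace sits right after 'allege':
The juror that Clara would allege ___ might stash the article in the archive so carelessly was never identified.
'allege' is word 6.

6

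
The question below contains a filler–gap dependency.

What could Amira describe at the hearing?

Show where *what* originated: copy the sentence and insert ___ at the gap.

Underlying clause: Amira could describe what at the hearing.
'what' functions as the direct object of 'describe'. The gap is right after 'describe'.

What could Amira describe ___ at the hearing?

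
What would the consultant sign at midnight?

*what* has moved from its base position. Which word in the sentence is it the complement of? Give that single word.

Before movement: The consultant would sign what at midnight.
'what' is the direct object of 'sign'. Wh-movement fronts it, leaving a gap right after 'sign':
What would the consultant sign ___ at midnight?

sign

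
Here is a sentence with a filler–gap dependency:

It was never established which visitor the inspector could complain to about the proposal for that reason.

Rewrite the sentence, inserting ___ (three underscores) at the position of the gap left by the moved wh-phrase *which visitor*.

Pre-movement form: The inspector could complain to which visitor about the proposal for that reason.
'which visitor' functions as the object of the preposition 'to'. The gap is right after 'to'.

It was never established which visitor the inspector could complain to ___ about the proposal for that reason.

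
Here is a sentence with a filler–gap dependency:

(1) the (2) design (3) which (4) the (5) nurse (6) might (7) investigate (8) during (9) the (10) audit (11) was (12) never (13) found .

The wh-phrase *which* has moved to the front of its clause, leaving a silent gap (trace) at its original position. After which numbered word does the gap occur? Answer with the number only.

'which' is the direct object of 'investigate'. Fronting leaves a gap immediately after 'investigate':
The design which the nurse might investigate ___ during the audit was never found.
'investigate' is word 7.

7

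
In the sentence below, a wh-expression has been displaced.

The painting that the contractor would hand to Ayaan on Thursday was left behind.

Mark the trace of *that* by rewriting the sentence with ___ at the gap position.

'that' functions as the direct object of 'hand'. The gap is right after 'hand'.

The painting that the contractor would hand ___ to Ayaan on Thursday was left behind.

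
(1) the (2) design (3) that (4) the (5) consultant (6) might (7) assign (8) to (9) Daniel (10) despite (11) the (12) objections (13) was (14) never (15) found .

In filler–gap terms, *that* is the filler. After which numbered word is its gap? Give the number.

The filler 'that' is interpreted as the direct object of 'assign'. Fronting leaves a gap immediately after 'assign':
The design that the consultant might assign ___ to Daniel despite the objections was never found.
'assign' is word 7.

7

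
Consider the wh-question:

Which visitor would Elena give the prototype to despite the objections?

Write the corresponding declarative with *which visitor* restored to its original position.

The filler 'which visitor' is interpreted as the object of the preposition 'to' (recipient of 'give'). Fronting leaves a gap immediately after 'to':
Which visitor would Elena give the prototype to ___ despite the objections?

Elena would give the prototype to which visitor despite the objections.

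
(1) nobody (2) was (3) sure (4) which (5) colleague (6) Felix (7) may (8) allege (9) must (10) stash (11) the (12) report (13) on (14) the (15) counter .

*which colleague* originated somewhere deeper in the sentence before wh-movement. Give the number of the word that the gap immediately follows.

Pre-movement form: Felix may allege which colleague must stash the report on the counter.
'which colleague' is the subject of the clause embedded under 'allege'. Fronting leaves a gap immediately after 'allege':
Nobody was sure which colleague Felix may allege ___ must stash the report on the counter.
'allege' is word 8.

8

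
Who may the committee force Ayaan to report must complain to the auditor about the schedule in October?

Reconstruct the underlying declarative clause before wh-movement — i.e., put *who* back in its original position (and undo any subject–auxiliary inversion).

'who' functions as the subject of the clause embedded under 'report'. Fronting leaves a gap immediately after 'report':
Who may the committee force Ayaan to report ___ must complain to the auditor about the schedule in October?

The committee may force Ayaan to report who must complain to the auditor about the schedule in October.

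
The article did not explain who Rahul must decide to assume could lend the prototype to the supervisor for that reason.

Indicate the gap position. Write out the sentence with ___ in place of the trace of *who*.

Pre-movement form: Rahul must decide to assume who could lend the prototype to the supervisor for that reason.
'who' functions as the subject of the clause embedded under 'assume'. The gap is right after 'assume'.

The article did not explain who Rahul must decide to assume ___ could lend the prototype to the supervisor for that reason.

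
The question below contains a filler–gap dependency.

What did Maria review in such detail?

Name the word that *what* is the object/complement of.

review

Before movement: Maria did review what in such detail.
The filler 'what' is interpreted as the direct object of 'review'. Wh-movement fronts it, leaving a gap right after 'review':
What did Maria review ___ in such detail?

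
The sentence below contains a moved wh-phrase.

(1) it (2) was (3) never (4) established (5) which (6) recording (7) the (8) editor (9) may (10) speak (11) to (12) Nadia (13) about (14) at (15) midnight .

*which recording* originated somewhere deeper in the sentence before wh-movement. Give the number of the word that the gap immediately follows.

Before movement: The editor may speak to Nadia about which recording at midnight.
'which recording' functions as the object of the preposition 'about'. Fronting leaves a gap immediately after 'about':
It was never established which recording the editor may speak to Nadia about ___ at midnight.
'about' is word 13.

13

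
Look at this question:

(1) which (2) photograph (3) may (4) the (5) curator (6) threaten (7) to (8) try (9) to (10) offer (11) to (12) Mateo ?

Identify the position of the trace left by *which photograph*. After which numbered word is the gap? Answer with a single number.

10

Pre-movement form: The curator may threaten to try to offer which photograph to Mateo.
'which photograph' functions as the direct object of 'offer'. Wh-movement fronts it, leaving a gap right after 'offer':
Which photograph may the curator threaten to try to offer ___ to Mateo?
'offer' is word 10.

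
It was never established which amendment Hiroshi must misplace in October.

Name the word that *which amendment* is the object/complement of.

misplace

Underlying clause: Hiroshi must misplace which amendment in October.
'which amendment' is the direct object of 'misplace'. Fronting leaves a gap immediately after 'misplace':
It was never established which amendment Hiroshi must misplace ___ in October.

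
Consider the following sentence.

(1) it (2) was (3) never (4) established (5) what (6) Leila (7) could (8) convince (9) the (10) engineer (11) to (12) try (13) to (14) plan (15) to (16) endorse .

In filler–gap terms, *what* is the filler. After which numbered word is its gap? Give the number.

Before movement: Leila could convince the engineer to try to plan to endorse what.
The filler 'what' is interpreted as the direct object of 'endorse'. It moves to the left edge, and the trace sits right after 'endorse':
It was never established what Leila could convince the engineer to try to plan to endorse ___.
'endorse' is word 16.

16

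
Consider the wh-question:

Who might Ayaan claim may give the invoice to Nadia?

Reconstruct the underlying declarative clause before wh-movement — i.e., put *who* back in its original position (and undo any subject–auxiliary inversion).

Ayaan might claim who may give the invoice to Nadia.

'who' is the subject of the clause embedded under 'claim'. Wh-movement fronts it, leaving a gap right after 'claim':
Who might Ayaan claim ___ may give the invoice to Nadia?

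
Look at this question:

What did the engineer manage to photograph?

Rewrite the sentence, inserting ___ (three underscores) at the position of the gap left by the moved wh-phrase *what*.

In situ: The engineer did manage to photograph what.
The filler 'what' is interpreted as the direct object of 'photograph'. The gap is right after 'photograph'.

What did the engineer manage to photograph ___?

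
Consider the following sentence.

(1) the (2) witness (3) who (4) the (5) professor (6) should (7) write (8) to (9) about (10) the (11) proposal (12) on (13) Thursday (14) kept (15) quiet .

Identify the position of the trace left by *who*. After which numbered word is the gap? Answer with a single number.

'who' functions as the object of the preposition 'to'. Fronting leaves a gap immediately after 'to':
The witness who the professor should write to ___ about the proposal on Thursday kept quiet.
'to' is word 8.

8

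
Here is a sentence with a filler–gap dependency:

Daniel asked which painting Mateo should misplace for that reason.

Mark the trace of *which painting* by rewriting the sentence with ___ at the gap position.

Daniel asked which painting Mateo should misplace ___ for that reason.

Pre-movement form: Mateo should misplace which painting for that reason.
The filler 'which painting' is interpreted as the direct object of 'misplace'. The gap is right after 'misplace'.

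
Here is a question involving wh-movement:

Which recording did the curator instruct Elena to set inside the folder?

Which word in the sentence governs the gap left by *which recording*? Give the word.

In situ: The curator did instruct Elena to set which recording inside the folder.
'which recording' is the direct object of 'set'. Fronting leaves a gap immediately after 'set':
Which recording did the curator instruct Elena to set ___ inside the folder?

set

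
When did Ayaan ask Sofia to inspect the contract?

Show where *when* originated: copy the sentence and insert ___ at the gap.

When did Ayaan ask Sofia to inspect the contract ___?

Before movement: Ayaan did ask Sofia to inspect the contract when.
'when' functions as the temporal adjunct. The gap is right after 'contract'.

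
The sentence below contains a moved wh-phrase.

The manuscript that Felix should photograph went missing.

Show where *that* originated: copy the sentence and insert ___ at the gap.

The manuscript that Felix should photograph ___ went missing.

'that' functions as the direct object of 'photograph'. The gap is right after 'photograph'.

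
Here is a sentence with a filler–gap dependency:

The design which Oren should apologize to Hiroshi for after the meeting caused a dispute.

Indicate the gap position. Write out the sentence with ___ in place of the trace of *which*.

'which' functions as the object of the preposition 'for'. The gap is right after 'for'.

The design which Oren should apologize to Hiroshi for ___ after the meeting caused a dispute.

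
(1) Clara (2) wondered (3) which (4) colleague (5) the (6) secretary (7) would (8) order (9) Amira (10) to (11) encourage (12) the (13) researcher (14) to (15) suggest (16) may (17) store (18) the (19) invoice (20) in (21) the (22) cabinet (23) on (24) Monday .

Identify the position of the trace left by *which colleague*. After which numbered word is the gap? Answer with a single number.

Pre-movement form: The secretary would order Amira to encourage the researcher to suggest which colleague may store the invoice in the cabinet on Monday.
The filler 'which colleague' is interpreted as the subject of the clause embedded under 'suggest'. Fronting leaves a gap immediately after 'suggest':
Clara wondered which colleague the secretary would order Amira to encourage the researcher to suggest ___ may store the invoice in the cabinet on Monday.
'suggest' is word 15.

15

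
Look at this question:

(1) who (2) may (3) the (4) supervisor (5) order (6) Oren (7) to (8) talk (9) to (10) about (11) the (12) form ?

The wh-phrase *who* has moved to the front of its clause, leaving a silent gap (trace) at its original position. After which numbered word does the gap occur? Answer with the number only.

9

In situ: The supervisor may order Oren to talk to who about the form.
The filler 'who' is interpreted as the object of the preposition 'to'. Fronting leaves a gap immediately after 'to':
Who may the supervisor order Oren to talk to ___ about the form?
'to' is word 9.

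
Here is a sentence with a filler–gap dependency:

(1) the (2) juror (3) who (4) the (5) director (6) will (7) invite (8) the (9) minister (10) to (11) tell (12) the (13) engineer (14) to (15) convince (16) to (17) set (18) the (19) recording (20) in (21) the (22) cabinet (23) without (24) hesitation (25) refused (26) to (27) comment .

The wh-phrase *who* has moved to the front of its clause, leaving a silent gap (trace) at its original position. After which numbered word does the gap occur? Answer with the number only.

'who' is the direct object of 'convince'. Fronting leaves a gap immediately after 'convince':
The juror who the director will invite the minister to tell the engineer to convince ___ to set the recording in the cabinet without hesitation refused to comment.
'convince' is word 15.

15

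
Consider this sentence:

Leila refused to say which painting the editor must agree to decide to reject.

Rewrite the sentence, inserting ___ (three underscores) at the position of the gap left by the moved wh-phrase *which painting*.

Before movement: The editor must agree to decide to reject which painting.
'which painting' is the direct object of 'reject'. The gap is right after 'reject'.

Leila refused to say which painting the editor must agree to decide to reject ___.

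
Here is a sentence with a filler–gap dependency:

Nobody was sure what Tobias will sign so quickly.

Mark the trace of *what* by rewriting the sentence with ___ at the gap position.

Nobody was sure what Tobias will sign ___ so quickly.

Underlying clause: Tobias will sign what so quickly.
'what' is the direct object of 'sign'. The gap is right after 'sign'.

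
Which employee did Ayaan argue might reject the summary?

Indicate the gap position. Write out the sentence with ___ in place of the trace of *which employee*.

Underlying clause: Ayaan did argue which employee might reject the summary.
'which employee' is the subject of the clause embedded under 'argue'. The gap is right after 'argue'.

Which employee did Ayaan argue ___ might reject the summary?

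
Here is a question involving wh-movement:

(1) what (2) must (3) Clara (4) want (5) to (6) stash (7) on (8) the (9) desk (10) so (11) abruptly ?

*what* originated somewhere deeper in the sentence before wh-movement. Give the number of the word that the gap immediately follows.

Underlying clause: Clara must want to stash what on the desk so abruptly.
The filler 'what' is interpreted as the direct object of 'stash'. Wh-movement fronts it, leaving a gap right after 'stash':
What must Clara want to stash ___ on the desk so abruptly?
'stash' is word 6.

6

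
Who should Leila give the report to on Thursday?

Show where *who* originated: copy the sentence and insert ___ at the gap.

Who should Leila give the report to ___ on Thursday?

In situ: Leila should give the report to who on Thursday.
The filler 'who' is interpreted as the object of the preposition 'to' (recipient of 'give'). The gap is right after 'to'.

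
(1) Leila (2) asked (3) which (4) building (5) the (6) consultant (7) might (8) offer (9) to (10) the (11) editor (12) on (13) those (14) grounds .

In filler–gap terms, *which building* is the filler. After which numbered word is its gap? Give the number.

8

Before movement: The consultant might offer which building to the editor on those grounds.
'which building' functions as the direct object of 'offer'. Fronting leaves a gap immediately after 'offer':
Leila asked which building the consultant might offer ___ to the editor on those grounds.
'offer' is word 8.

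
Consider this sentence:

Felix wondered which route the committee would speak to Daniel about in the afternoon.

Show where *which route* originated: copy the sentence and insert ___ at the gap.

Felix wondered which route the committee would speak to Daniel about ___ in the afternoon.

Pre-movement form: The committee would speak to Daniel about which route in the afternoon.
'which route' functions as the object of the preposition 'about'. The gap is right after 'about'.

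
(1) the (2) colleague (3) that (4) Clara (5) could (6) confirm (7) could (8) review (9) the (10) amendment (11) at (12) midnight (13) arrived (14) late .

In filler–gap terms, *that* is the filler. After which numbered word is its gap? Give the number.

'that' is the subject of the clause embedded under 'confirm'. Fronting leaves a gap immediately after 'confirm':
The colleague that Clara could confirm ___ could review the amendment at midnight arrived late.
'confirm' is word 6.

6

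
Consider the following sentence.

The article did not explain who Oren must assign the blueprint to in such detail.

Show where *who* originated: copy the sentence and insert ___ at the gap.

The article did not explain who Oren must assign the blueprint to ___ in such detail.

In situ: Oren must assign the blueprint to who in such detail.
The filler 'who' is interpreted as the object of the preposition 'to' (recipient of 'assign'). The gap is right after 'to'.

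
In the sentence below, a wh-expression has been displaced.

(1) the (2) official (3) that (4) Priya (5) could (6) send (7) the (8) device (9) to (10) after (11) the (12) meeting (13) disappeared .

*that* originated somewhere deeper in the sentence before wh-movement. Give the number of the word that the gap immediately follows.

9

'that' is the object of the preposition 'to' (recipient of 'send'). Wh-movement fronts it, leaving a gap right after 'to':
The official that Priya could send the device to ___ after the meeting disappeared.
'to' is word 9.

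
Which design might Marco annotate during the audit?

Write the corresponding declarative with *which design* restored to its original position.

Marco might annotate which design during the audit.

'which design' is the direct object of 'annotate'. Wh-movement fronts it, leaving a gap right after 'annotate':
Which design might Marco annotate ___ during the audit?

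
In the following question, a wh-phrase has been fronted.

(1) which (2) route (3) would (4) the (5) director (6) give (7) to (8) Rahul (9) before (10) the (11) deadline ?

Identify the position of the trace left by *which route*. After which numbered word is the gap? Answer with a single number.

Before movement: The director would give which route to Rahul before the deadline.
'which route' is the direct object of 'give'. Fronting leaves a gap immediately after 'give':
Which route would the director give ___ to Rahul before the deadline?
'give' is word 6.

6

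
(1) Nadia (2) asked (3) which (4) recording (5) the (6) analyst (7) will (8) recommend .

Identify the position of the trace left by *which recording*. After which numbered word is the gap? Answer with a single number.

8

In situ: The analyst will recommend which recording.
'which recording' is the direct object of 'recommend'. Fronting leaves a gap immediately after 'recommend':
Nadia asked which recording the analyst will recommend ___.
'recommend' is word 8.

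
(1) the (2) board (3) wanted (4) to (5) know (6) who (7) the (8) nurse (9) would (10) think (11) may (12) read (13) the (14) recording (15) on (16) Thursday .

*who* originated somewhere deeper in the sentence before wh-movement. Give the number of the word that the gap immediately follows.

10

In situ: The nurse would think who may read the recording on Thursday.
The filler 'who' is interpreted as the subject of the clause embedded under 'think'. It moves to the left edge, and the trace sits right after 'think':
The board wanted to know who the nurse would think ___ may read the recording on Thursday.
'think' is word 10.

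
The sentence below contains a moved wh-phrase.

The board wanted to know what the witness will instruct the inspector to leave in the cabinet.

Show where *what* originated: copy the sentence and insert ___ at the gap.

In situ: The witness will instruct the inspector to leave what in the cabinet.
'what' functions as the direct object of 'leave'. The gap is right after 'leave'.

The board wanted to know what the witness will instruct the inspector to leave ___ in the cabinet.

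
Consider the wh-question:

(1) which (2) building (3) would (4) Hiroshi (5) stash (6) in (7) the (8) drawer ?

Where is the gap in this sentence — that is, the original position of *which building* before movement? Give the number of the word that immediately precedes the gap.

Pre-movement form: Hiroshi would stash which building in the drawer.
'which building' is the direct object of 'stash'. It moves to the left edge, and the trace sits right after 'stash':
Which building would Hiroshi stash ___ in the drawer?
'stash' is word 5.

5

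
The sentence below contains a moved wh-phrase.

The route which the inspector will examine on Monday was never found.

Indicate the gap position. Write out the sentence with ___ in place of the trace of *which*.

'which' functions as the direct object of 'examine'. The gap is right after 'examine'.

The route which the inspector will examine ___ on Monday was never found.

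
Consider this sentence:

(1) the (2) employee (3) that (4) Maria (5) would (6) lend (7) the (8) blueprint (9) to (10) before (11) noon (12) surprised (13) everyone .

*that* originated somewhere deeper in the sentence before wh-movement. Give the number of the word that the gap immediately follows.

'that' functions as the object of the preposition 'to' (recipient of 'lend'). Wh-movement fronts it, leaving a gap right after 'to':
The employee that Maria would lend the blueprint to ___ before noon surprised everyone.
'to' is word 9.

9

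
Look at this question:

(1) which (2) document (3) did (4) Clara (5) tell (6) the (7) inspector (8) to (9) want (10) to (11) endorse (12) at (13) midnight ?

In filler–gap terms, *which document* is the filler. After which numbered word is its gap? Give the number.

Underlying clause: Clara did tell the inspector to want to endorse which document at midnight.
'which document' is the direct object of 'endorse'. It moves to the left edge, and the trace sits right after 'endorse':
Which document did Clara tell the inspector to want to endorse ___ at midnight?
'endorse' is word 11.

11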